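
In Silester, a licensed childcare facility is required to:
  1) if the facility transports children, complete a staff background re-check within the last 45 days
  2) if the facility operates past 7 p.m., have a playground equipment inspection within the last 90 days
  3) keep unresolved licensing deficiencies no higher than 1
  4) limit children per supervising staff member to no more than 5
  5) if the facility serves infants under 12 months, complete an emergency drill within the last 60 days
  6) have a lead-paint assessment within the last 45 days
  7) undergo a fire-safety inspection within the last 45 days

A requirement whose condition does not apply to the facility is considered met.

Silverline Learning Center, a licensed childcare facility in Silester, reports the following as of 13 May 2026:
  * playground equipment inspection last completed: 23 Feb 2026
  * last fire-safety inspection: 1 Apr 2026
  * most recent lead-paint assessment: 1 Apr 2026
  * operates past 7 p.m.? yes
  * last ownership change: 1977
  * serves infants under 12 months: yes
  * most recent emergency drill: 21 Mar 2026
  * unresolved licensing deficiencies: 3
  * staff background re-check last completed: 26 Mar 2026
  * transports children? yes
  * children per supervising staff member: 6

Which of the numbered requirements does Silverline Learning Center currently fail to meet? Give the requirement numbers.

1. condition 'transports children' holds; staff background re-check 48 days ago vs limit 45 → not met
2. condition 'operates past 7 p.m.' holds; playground equipment inspection 79 days ago vs limit 90 → met
3. unresolved licensing deficiencies 3 > 1 → not met
4. children per supervising staff member 6 > 5 → not met
5. condition 'serves infants under 12 months' holds; emergency drill 53 days ago vs limit 60 → met
6. lead-paint assessment 42 days ago vs limit 45 → met
7. fire-safety inspection 42 days ago vs limit 45 → met
Not met: 1, 3, 4

1, 3, 4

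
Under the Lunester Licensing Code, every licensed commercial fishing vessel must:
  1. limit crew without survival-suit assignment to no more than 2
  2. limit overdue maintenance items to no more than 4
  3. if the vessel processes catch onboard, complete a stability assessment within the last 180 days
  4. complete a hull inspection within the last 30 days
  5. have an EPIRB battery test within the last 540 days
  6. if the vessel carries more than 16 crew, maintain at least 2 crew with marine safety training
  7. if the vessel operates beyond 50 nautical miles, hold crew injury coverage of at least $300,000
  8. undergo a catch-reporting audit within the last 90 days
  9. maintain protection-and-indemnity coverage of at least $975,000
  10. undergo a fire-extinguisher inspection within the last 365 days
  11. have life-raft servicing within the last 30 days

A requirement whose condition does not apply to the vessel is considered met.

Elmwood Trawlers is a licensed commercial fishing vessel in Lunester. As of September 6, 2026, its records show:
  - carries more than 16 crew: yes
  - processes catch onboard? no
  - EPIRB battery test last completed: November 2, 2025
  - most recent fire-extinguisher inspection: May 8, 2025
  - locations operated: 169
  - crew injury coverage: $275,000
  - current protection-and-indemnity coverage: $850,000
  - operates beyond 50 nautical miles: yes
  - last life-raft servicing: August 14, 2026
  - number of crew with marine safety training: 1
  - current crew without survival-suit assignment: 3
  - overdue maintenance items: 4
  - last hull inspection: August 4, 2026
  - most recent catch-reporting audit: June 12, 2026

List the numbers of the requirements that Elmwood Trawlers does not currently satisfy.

1. crew without survival-suit assignment 3 > 2 → not met
2. overdue maintenance items 4 ≤ 4 → met
3. condition 'processes catch onboard' does not hold → requirement n/a → met
4. hull inspection 33 days ago vs limit 30 → not met
5. EPIRB battery test 308 days ago vs limit 540 → met
6. condition 'carries more than 16 crew' holds; crew with marine safety training 1 < 2 → not met
7. condition 'operates beyond 50 nautical miles' holds; crew injury coverage $275,000 < $300,000 → not met
8. catch-reporting audit 86 days ago vs limit 90 → met
9. protection-and-indemnity coverage $850,000 < $975,000 → not met
10. fire-extinguisher inspection 486 days ago vs limit 365 → not met
11. life-raft servicing 23 days ago vs limit 30 → met
Not met: 1, 4, 6, 7, 9, 10

1, 4, 6, 7, 9, 10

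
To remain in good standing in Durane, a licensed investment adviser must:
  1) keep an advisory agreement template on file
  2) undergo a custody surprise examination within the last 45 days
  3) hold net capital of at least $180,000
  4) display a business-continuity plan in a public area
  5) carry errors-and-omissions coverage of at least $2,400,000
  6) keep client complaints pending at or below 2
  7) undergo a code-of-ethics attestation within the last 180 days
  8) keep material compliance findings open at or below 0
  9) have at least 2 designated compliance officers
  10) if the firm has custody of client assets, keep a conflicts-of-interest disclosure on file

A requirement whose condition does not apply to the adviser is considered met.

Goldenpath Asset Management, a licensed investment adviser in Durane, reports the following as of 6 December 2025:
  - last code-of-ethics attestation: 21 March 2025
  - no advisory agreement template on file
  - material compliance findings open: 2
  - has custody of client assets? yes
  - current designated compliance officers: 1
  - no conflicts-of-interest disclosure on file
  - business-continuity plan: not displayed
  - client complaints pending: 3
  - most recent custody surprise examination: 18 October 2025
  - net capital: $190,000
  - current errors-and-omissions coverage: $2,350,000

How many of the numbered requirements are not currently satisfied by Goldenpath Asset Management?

9

1. advisory agreement template absent → not met
2. custody surprise examination 49 days ago vs limit 45 → not met
3. net capital $190,000 ≥ $180,000 → met
4. business-continuity plan absent → not met
5. errors-and-omissions coverage $2,350,000 < $2,400,000 → not met
6. client complaints pending 3 > 2 → not met
7. code-of-ethics attestation 260 days ago vs limit 180 → not met
8. material compliance findings open 2 > 0 → not met
9. designated compliance officers 1 < 2 → not met
10. condition 'has custody of client assets' holds; conflicts-of-interest disclosure absent → not met
Not met: 9 of 10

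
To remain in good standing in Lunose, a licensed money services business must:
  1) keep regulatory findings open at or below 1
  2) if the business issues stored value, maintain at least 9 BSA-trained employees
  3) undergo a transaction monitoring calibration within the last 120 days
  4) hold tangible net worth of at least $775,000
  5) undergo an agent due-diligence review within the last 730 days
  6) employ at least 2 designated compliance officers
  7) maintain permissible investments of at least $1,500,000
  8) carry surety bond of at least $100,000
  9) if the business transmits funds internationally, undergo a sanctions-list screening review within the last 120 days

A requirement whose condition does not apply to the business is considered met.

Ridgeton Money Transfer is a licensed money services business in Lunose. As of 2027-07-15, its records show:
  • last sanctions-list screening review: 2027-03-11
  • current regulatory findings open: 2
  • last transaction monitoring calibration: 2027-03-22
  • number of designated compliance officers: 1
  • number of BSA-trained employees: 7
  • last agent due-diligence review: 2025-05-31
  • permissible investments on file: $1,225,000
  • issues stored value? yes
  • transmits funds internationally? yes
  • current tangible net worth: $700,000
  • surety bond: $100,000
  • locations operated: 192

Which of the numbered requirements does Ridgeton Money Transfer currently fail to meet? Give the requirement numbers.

1. regulatory findings open 2 > 1 → not met
2. condition 'issues stored value' holds; BSA-trained employees 7 < 9 → not met
3. transaction monitoring calibration 115 days ago vs limit 120 → met
4. tangible net worth $700,000 < $775,000 → not met
5. agent due-diligence review 775 days ago vs limit 730 → not met
6. designated compliance officers 1 < 2 → not met
7. permissible investments $1,225,000 < $1,500,000 → not met
8. surety bond $100,000 ≥ $100,000 → met
9. condition 'transmits funds internationally' holds; sanctions-list screening review 126 days ago vs limit 120 → not met
Not met: 1, 2, 4, 5, 6, 7, 9

1, 2, 4, 5, 6, 7, 9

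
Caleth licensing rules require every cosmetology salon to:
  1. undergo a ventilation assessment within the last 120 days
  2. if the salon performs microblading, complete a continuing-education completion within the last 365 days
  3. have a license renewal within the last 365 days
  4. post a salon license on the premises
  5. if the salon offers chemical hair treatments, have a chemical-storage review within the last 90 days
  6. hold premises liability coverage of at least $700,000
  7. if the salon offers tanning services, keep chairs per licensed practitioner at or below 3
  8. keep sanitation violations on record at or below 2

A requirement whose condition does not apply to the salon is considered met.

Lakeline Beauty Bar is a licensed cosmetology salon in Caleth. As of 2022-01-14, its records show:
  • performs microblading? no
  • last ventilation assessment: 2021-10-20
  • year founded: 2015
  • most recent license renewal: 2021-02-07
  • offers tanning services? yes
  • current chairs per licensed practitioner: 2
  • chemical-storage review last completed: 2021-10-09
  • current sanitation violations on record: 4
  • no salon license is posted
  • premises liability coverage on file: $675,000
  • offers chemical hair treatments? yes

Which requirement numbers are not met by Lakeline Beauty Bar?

1. ventilation assessment 86 days ago vs limit 120 → met
2. condition 'performs microblading' does not hold → requirement n/a → met
3. license renewal 341 days ago vs limit 365 → met
4. salon license absent → not met
5. condition 'offers chemical hair treatments' holds; chemical-storage review 97 days ago vs limit 90 → not met
6. premises liability coverage $675,000 < $700,000 → not met
7. condition 'offers tanning services' holds; chairs per licensed practitioner 2 ≤ 3 → met
8. sanitation violations on record 4 > 2 → not met
Not met: 4, 5, 6, 8

4, 5, 6, 8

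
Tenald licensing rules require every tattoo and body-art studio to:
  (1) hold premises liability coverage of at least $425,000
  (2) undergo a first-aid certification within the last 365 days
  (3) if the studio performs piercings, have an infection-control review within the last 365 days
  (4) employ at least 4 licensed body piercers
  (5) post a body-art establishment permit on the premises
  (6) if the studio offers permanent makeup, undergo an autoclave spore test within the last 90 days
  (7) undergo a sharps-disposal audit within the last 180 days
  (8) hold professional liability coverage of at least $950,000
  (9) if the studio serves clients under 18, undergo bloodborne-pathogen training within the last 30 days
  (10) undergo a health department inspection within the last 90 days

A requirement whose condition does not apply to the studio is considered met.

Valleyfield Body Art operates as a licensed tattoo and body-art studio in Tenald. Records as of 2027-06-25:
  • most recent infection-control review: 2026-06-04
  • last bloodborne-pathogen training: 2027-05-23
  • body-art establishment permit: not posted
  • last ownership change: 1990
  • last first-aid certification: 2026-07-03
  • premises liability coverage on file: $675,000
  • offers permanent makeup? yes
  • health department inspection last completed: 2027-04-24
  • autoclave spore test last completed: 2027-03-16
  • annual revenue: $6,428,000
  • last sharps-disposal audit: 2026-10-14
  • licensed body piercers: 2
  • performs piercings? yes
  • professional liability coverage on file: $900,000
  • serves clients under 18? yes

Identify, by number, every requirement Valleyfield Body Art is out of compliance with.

1. premises liability coverage $675,000 ≥ $425,000 → met
2. first-aid certification 357 days ago vs limit 365 → met
3. condition 'performs piercings' holds; infection-control review 386 days ago vs limit 365 → not met
4. licensed body piercers 2 < 4 → not met
5. body-art establishment permit absent → not met
6. condition 'offers permanent makeup' holds; autoclave spore test 101 days ago vs limit 90 → not met
7. sharps-disposal audit 254 days ago vs limit 180 → not met
8. professional liability coverage $900,000 < $950,000 → not met
9. condition 'serves clients under 18' holds; bloodborne-pathogen training 33 days ago vs limit 30 → not met
10. health department inspection 62 days ago vs limit 90 → met
Not met: 3, 4, 5, 6, 7, 8, 9

3, 4, 5, 6, 7, 8, 9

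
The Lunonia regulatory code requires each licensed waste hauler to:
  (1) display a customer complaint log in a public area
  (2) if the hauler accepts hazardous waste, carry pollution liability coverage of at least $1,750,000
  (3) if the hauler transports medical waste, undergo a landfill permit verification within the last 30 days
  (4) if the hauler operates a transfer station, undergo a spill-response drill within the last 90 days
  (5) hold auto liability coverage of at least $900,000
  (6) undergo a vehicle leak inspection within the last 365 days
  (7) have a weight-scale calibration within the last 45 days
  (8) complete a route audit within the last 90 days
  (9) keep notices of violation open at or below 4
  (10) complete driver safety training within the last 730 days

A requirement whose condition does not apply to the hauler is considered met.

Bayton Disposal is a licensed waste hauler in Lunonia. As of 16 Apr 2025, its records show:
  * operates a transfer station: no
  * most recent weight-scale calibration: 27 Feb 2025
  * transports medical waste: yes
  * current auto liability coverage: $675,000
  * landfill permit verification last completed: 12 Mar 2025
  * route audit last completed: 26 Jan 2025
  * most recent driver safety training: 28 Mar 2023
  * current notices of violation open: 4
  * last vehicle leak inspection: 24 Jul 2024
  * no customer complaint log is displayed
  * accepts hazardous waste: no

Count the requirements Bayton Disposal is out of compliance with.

5

1. customer complaint log absent → not met
2. condition 'accepts hazardous waste' does not hold → requirement n/a → met
3. condition 'transports medical waste' holds; landfill permit verification 35 days ago vs limit 30 → not met
4. condition 'operates a transfer station' does not hold → requirement n/a → met
5. auto liability coverage $675,000 < $900,000 → not met
6. vehicle leak inspection 266 days ago vs limit 365 → met
7. weight-scale calibration 48 days ago vs limit 45 → not met
8. route audit 80 days ago vs limit 90 → met
9. notices of violation open 4 ≤ 4 → met
10. driver safety training 750 days ago vs limit 730 → not met
Not met: 5 of 10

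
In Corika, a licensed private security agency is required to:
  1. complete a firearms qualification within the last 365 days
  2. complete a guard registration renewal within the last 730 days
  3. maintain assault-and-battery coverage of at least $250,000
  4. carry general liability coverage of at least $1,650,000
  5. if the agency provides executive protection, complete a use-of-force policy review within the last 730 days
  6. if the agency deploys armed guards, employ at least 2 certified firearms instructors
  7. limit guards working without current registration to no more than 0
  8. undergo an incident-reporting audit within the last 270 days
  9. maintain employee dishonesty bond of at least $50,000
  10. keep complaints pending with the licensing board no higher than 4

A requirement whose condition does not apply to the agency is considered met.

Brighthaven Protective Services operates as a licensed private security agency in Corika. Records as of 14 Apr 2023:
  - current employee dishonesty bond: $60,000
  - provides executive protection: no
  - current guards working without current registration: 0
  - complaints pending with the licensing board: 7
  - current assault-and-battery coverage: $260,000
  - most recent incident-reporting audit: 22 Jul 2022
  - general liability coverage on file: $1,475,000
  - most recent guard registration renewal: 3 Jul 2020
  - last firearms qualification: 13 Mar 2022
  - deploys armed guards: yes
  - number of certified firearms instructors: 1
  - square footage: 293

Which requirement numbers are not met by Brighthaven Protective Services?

1, 2, 4, 6, 10

1. firearms qualification 397 days ago vs limit 365 → not met
2. guard registration renewal 1015 days ago vs limit 730 → not met
3. assault-and-battery coverage $260,000 ≥ $250,000 → met
4. general liability coverage $1,475,000 < $1,650,000 → not met
5. condition 'provides executive protection' does not hold → requirement n/a → met
6. condition 'deploys armed guards' holds; certified firearms instructors 1 < 2 → not met
7. guards working without current registration 0 ≤ 0 → met
8. incident-reporting audit 266 days ago vs limit 270 → met
9. employee dishonesty bond $60,000 ≥ $50,000 → met
10. complaints pending with the licensing board 7 > 4 → not met
Not met: 1, 2, 4, 6, 10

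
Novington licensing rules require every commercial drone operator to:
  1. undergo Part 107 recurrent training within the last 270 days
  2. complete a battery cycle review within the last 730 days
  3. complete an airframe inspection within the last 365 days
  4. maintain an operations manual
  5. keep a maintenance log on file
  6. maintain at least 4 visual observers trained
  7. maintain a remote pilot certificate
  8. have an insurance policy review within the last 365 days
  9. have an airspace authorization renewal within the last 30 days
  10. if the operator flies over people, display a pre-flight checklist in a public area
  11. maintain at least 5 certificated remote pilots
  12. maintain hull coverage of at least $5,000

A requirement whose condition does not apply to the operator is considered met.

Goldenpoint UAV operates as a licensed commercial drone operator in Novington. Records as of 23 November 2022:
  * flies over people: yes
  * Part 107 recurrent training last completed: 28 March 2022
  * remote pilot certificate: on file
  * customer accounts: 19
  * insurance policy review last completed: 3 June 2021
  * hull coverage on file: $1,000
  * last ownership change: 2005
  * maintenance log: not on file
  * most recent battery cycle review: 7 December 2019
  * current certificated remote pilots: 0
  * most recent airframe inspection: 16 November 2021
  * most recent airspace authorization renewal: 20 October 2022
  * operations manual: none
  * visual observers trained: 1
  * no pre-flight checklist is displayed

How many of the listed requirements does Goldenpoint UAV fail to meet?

1. Part 107 recurrent training 240 days ago vs limit 270 → met
2. battery cycle review 1082 days ago vs limit 730 → not met
3. airframe inspection 372 days ago vs limit 365 → not met
4. operations manual absent → not met
5. maintenance log absent → not met
6. visual observers trained 1 < 4 → not met
7. remote pilot certificate present → met
8. insurance policy review 538 days ago vs limit 365 → not met
9. airspace authorization renewal 34 days ago vs limit 30 → not met
10. condition 'flies over people' holds; pre-flight checklist absent → not met
11. certificated remote pilots 0 < 5 → not met
12. hull coverage $1,000 < $5,000 → not met
Not met: 10 of 12

10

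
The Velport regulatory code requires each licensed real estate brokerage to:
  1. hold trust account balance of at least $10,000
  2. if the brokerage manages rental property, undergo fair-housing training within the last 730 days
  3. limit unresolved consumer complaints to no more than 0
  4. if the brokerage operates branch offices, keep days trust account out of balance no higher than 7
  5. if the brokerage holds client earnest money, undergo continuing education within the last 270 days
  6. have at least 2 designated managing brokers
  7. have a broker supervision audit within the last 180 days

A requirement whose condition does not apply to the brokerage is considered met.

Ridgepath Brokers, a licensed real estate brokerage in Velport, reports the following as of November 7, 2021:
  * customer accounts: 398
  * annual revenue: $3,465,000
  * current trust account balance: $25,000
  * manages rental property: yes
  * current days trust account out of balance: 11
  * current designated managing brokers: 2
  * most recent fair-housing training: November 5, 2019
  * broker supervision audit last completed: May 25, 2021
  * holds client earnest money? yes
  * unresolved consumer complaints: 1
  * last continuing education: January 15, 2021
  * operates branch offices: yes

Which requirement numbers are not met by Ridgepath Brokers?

2, 3, 4, 5

1. trust account balance $25,000 ≥ $10,000 → met
2. condition 'manages rental property' holds; fair-housing training 733 days ago vs limit 730 → not met
3. unresolved consumer complaints 1 > 0 → not met
4. condition 'operates branch offices' holds; days trust account out of balance 11 > 7 → not met
5. condition 'holds client earnest money' holds; continuing education 296 days ago vs limit 270 → not met
6. designated managing brokers 2 ≥ 2 → met
7. broker supervision audit 166 days ago vs limit 180 → met
Not met: 2, 3, 4, 5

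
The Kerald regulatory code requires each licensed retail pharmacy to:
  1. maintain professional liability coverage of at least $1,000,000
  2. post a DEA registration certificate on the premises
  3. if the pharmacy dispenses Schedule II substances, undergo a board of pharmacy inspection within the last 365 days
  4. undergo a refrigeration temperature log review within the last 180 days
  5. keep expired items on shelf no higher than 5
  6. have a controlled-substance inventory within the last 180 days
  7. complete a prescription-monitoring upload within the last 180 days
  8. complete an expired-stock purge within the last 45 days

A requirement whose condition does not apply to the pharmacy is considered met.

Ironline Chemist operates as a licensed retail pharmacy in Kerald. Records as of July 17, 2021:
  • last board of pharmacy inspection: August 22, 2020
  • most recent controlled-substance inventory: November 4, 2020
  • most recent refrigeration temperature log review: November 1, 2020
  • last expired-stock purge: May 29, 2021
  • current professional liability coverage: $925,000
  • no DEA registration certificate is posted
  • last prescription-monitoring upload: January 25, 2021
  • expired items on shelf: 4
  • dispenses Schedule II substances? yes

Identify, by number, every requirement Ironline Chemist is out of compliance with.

1. professional liability coverage $925,000 < $1,000,000 → not met
2. DEA registration certificate absent → not met
3. condition 'dispenses Schedule II substances' holds; board of pharmacy inspection 329 days ago vs limit 365 → met
4. refrigeration temperature log review 258 days ago vs limit 180 → not met
5. expired items on shelf 4 ≤ 5 → met
6. controlled-substance inventory 255 days ago vs limit 180 → not met
7. prescription-monitoring upload 173 days ago vs limit 180 → met
8. expired-stock purge 49 days ago vs limit 45 → not met
Not met: 1, 2, 4, 6, 8

1, 2, 4, 6, 8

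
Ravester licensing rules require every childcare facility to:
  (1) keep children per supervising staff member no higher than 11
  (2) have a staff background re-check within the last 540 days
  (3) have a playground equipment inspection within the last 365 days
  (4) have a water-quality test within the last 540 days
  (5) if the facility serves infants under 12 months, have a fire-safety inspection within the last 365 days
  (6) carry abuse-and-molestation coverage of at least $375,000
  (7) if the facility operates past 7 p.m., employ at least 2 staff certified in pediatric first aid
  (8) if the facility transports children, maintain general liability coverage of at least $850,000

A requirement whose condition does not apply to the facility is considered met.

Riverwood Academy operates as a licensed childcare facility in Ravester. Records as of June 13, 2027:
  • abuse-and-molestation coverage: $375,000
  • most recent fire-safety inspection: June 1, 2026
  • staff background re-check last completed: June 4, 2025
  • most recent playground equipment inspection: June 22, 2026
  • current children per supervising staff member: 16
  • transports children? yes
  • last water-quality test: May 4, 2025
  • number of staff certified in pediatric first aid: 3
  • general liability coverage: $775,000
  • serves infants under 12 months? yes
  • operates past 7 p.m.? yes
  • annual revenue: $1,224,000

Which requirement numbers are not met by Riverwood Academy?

1, 2, 4, 5, 8

1. children per supervising staff member 16 > 11 → not met
2. staff background re-check 739 days ago vs limit 540 → not met
3. playground equipment inspection 356 days ago vs limit 365 → met
4. water-quality test 770 days ago vs limit 540 → not met
5. condition 'serves infants under 12 months' holds; fire-safety inspection 377 days ago vs limit 365 → not met
6. abuse-and-molestation coverage $375,000 ≥ $375,000 → met
7. condition 'operates past 7 p.m.' holds; staff certified in pediatric first aid 3 ≥ 2 → met
8. condition 'transports children' holds; general liability coverage $775,000 < $850,000 → not met
Not met: 1, 2, 4, 5, 8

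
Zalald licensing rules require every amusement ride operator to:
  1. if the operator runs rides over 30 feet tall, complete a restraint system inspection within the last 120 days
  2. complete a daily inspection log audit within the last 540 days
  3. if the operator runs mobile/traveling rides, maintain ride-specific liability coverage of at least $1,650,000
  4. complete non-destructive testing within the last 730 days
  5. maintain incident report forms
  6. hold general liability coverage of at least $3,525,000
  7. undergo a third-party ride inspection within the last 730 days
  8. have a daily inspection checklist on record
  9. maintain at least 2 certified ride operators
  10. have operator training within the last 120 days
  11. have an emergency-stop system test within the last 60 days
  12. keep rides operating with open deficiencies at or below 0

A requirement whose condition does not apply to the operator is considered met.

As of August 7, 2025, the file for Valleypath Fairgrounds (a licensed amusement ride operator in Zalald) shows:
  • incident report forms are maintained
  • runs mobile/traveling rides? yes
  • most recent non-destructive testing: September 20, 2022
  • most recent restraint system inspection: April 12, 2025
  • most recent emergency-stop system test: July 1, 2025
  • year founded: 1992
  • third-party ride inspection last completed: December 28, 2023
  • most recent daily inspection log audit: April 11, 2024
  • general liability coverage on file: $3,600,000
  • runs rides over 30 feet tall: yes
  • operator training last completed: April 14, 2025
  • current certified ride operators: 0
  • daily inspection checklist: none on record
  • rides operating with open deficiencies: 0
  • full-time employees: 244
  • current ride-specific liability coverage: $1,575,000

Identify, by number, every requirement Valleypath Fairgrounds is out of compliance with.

3, 4, 8, 9

1. condition 'runs rides over 30 feet tall' holds; restraint system inspection 117 days ago vs limit 120 → met
2. daily inspection log audit 483 days ago vs limit 540 → met
3. condition 'runs mobile/traveling rides' holds; ride-specific liability coverage $1,575,000 < $1,650,000 → not met
4. non-destructive testing 1052 days ago vs limit 730 → not met
5. incident report forms present → met
6. general liability coverage $3,600,000 ≥ $3,525,000 → met
7. third-party ride inspection 588 days ago vs limit 730 → met
8. daily inspection checklist absent → not met
9. certified ride operators 0 < 2 → not met
10. operator training 115 days ago vs limit 120 → met
11. emergency-stop system test 37 days ago vs limit 60 → met
12. rides operating with open deficiencies 0 ≤ 0 → met
Not met: 3, 4, 8, 9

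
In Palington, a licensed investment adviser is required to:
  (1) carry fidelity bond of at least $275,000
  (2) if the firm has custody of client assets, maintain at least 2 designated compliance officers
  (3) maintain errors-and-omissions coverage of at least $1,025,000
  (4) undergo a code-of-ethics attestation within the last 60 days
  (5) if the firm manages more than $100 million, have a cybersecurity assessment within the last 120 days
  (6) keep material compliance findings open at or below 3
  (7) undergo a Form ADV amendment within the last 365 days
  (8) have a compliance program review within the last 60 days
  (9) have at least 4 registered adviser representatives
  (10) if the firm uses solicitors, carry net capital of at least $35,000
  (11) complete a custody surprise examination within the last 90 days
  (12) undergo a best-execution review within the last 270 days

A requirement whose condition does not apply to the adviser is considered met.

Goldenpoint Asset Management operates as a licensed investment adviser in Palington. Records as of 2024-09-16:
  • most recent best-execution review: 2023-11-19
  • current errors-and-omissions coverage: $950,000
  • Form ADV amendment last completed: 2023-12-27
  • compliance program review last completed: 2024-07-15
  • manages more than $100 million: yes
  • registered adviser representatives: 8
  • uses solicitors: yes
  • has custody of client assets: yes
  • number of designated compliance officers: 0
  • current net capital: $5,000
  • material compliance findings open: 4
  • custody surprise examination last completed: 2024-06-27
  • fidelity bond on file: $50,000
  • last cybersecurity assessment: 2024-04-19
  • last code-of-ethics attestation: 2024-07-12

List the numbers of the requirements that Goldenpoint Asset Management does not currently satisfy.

1, 2, 3, 4, 5, 6, 8, 10, 12

1. fidelity bond $50,000 < $275,000 → not met
2. condition 'has custody of client assets' holds; designated compliance officers 0 < 2 → not met
3. errors-and-omissions coverage $950,000 < $1,025,000 → not met
4. code-of-ethics attestation 66 days ago vs limit 60 → not met
5. condition 'manages more than $100 million' holds; cybersecurity assessment 150 days ago vs limit 120 → not met
6. material compliance findings open 4 > 3 → not met
7. Form ADV amendment 264 days ago vs limit 365 → met
8. compliance program review 63 days ago vs limit 60 → not met
9. registered adviser representatives 8 ≥ 4 → met
10. condition 'uses solicitors' holds; net capital $5,000 < $35,000 → not met
11. custody surprise examination 81 days ago vs limit 90 → met
12. best-execution review 302 days ago vs limit 270 → not met
Not met: 1, 2, 3, 4, 5, 6, 8, 10, 12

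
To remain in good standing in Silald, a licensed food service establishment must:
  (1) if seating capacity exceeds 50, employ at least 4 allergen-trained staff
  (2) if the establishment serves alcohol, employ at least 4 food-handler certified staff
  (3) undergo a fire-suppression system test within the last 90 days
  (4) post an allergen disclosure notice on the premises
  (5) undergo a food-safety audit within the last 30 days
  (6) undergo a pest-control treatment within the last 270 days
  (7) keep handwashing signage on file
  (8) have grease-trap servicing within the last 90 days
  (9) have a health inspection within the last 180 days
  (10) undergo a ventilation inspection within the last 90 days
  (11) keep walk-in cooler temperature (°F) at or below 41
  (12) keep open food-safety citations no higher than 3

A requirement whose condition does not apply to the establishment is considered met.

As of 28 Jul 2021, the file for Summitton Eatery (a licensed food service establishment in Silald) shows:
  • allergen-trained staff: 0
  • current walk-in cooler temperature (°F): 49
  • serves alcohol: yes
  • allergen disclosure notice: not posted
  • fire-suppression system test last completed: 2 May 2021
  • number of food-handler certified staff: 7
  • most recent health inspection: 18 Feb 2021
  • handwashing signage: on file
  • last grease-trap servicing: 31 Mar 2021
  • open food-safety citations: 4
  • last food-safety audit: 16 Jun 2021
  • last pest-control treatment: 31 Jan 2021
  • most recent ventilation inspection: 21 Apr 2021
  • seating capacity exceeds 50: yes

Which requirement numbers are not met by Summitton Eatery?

1, 4, 5, 8, 10, 11, 12

1. condition 'seating capacity exceeds 50' holds; allergen-trained staff 0 < 4 → not met
2. condition 'serves alcohol' holds; food-handler certified staff 7 ≥ 4 → met
3. fire-suppression system test 87 days ago vs limit 90 → met
4. allergen disclosure notice absent → not met
5. food-safety audit 42 days ago vs limit 30 → not met
6. pest-control treatment 178 days ago vs limit 270 → met
7. handwashing signage present → met
8. grease-trap servicing 119 days ago vs limit 90 → not met
9. health inspection 160 days ago vs limit 180 → met
10. ventilation inspection 98 days ago vs limit 90 → not met
11. walk-in cooler temperature (°F) 49 > 41 → not met
12. open food-safety citations 4 > 3 → not met
Not met: 1, 4, 5, 8, 10, 11, 12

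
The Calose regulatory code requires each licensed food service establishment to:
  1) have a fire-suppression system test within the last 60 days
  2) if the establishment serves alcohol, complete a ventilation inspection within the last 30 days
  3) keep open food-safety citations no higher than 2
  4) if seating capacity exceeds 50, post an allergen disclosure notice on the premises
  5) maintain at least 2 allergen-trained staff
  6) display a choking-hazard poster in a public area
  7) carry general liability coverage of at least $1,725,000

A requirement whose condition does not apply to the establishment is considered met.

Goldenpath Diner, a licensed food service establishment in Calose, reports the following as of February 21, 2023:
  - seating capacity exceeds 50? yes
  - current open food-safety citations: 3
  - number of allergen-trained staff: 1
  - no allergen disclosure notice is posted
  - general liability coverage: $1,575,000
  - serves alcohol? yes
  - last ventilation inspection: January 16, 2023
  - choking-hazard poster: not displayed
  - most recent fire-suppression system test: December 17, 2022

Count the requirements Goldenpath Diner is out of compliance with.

7

1. fire-suppression system test 66 days ago vs limit 60 → not met
2. condition 'serves alcohol' holds; ventilation inspection 36 days ago vs limit 30 → not met
3. open food-safety citations 3 > 2 → not met
4. condition 'seating capacity exceeds 50' holds; allergen disclosure notice absent → not met
5. allergen-trained staff 1 < 2 → not met
6. choking-hazard poster absent → not met
7. general liability coverage $1,575,000 < $1,725,000 → not met
Not met: 7 of 7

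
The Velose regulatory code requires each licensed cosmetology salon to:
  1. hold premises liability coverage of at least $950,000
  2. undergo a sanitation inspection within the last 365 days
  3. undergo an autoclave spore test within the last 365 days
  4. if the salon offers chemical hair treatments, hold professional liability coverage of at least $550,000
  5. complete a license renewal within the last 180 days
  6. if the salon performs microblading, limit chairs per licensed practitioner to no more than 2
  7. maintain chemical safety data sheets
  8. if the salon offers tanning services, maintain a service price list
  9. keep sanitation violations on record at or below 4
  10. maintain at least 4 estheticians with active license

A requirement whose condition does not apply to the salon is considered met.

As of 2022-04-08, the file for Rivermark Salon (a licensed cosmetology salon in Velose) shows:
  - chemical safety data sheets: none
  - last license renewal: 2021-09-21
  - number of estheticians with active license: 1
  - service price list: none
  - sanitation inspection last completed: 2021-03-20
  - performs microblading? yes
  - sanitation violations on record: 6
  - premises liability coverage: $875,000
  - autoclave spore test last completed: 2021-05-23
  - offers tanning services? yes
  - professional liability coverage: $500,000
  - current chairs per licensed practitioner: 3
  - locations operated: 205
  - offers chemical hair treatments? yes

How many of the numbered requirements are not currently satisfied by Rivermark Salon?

1. premises liability coverage $875,000 < $950,000 → not met
2. sanitation inspection 384 days ago vs limit 365 → not met
3. autoclave spore test 320 days ago vs limit 365 → met
4. condition 'offers chemical hair treatments' holds; professional liability coverage $500,000 < $550,000 → not met
5. license renewal 199 days ago vs limit 180 → not met
6. condition 'performs microblading' holds; chairs per licensed practitioner 3 > 2 → not met
7. chemical safety data sheets absent → not met
8. condition 'offers tanning services' holds; service price list absent → not met
9. sanitation violations on record 6 > 4 → not met
10. estheticians with active license 1 < 4 → not met
Not met: 9 of 10

9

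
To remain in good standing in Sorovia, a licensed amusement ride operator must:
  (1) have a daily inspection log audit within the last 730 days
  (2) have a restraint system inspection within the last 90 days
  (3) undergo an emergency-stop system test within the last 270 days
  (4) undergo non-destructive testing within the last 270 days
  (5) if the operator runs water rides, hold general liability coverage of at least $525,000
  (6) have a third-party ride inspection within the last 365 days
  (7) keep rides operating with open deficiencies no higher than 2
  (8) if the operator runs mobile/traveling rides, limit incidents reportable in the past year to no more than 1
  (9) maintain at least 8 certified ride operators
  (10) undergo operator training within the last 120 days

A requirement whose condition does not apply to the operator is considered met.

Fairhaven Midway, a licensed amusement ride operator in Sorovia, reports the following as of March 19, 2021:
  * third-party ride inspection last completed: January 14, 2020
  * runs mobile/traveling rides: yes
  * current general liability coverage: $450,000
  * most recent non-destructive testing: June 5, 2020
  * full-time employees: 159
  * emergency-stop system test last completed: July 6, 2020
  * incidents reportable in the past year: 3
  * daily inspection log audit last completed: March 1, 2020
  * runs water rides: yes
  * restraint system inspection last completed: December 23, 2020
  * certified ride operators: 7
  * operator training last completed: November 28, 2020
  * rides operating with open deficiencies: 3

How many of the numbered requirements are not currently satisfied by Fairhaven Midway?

6

1. daily inspection log audit 383 days ago vs limit 730 → met
2. restraint system inspection 86 days ago vs limit 90 → met
3. emergency-stop system test 256 days ago vs limit 270 → met
4. non-destructive testing 287 days ago vs limit 270 → not met
5. condition 'runs water rides' holds; general liability coverage $450,000 < $525,000 → not met
6. third-party ride inspection 430 days ago vs limit 365 → not met
7. rides operating with open deficiencies 3 > 2 → not met
8. condition 'runs mobile/traveling rides' holds; incidents reportable in the past year 3 > 1 → not met
9. certified ride operators 7 < 8 → not met
10. operator training 111 days ago vs limit 120 → met
Not met: 6 of 10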